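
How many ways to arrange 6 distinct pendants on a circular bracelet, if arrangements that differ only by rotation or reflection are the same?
(6-1)!/2 = 120/2 = 60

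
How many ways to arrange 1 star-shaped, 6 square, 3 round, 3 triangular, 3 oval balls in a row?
16! / (1! × 6! × 3! × 3! × 3!) = 134534400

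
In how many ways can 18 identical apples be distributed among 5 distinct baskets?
C(18+5-1, 5-1) = C(22, 4) = 7315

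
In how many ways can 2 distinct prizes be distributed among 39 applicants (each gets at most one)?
P(39,2) = 39!/(39-2)! = 1482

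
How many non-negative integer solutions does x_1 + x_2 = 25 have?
C(25+2-1, 2-1) = C(26, 1) = 26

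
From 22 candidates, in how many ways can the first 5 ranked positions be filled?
P(22,5) = 22!/(22-5)! = 3160080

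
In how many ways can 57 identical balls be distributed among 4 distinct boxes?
C(57+4-1, 4-1) = C(60, 3) = 34220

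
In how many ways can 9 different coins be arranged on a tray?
9! = 362880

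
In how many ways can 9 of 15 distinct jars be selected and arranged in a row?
P(15,9) = 15!/(15-9)! = 1816214400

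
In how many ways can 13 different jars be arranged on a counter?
13! = 6227020800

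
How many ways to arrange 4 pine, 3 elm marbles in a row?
7! / (4! × 3!) = 35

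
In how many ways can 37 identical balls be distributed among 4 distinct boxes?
C(37+4-1, 4-1) = C(40, 3) = 9880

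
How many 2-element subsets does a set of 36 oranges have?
C(36,2) = 36!/(2!×34!) = 630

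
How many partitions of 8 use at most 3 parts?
By conjugation, equals partitions of 8 into parts ≤ 3. Let r_j(i) = number of partitions of i into parts ≤ j, for i = 0..8. r_1(i) = 1 for all i; r_j(i) = r_{j-1}(i) + r_j(i-j). Rows j = 2..3: ≤2: 1 1 2 2 3 3 4 4 5; ≤3: 1 1 2 3 4 5 7 8 10. r_3(8) = 10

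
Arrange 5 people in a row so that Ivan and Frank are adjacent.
Treat as block: (5-1)! × 2! = 24 × 2 = 48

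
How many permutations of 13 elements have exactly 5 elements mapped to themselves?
Choose the 5 fixed points C(13,5) = 1287, derange the rest: !8 = Σ_{j=0}^{8} (-1)^j·8!/j! = 40320 - 40320 + 20160 - 6720 + 1680 - 336 + 56 - 8 + 1 = 14833. Product = 1287 × 14833 = 19090071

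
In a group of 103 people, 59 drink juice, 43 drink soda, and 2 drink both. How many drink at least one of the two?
|A∪B| = |A| + |B| - |A∩B| = 59 + 43 - 2 = 100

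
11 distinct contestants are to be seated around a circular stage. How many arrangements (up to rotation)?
Circular: fix one position, arrange the rest. (11-1)! = 3628800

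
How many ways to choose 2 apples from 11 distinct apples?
C(11,2) = 11!/(2!×9!) = 55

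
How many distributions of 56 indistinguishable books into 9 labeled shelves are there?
C(56+9-1, 9-1) = C(64, 8) = 4426165368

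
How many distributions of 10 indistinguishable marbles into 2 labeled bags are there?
C(10+2-1, 2-1) = C(11, 1) = 11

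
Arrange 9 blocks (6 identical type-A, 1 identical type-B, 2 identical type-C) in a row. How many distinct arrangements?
9! / (6! × 1! × 2!) = 252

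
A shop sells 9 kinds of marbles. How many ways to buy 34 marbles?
C(34+9-1, 9-1) = C(42, 8) = 118030185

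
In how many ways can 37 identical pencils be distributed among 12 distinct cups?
C(37+12-1, 12-1) = C(48, 11) = 22595200368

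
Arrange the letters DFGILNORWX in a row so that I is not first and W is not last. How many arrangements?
By inclusion-exclusion: 10! - 2×(10-1)! + (10-2)! = 3628800 - 725760 + 40320 = 2943360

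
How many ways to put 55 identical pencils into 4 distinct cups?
C(55+4-1, 4-1) = C(58, 3) = 30856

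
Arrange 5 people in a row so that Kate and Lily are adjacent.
Treat as block: (5-1)! × 2! = 24 × 2 = 48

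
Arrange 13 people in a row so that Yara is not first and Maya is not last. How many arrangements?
By inclusion-exclusion: 13! - 2×(13-1)! + (13-2)! = 6227020800 - 958003200 + 39916800 = 5308934400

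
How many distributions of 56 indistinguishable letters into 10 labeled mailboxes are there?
C(56+10-1, 10-1) = C(65, 9) = 31966749880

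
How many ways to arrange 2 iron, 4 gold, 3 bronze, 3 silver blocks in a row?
12! / (2! × 4! × 3! × 3!) = 277200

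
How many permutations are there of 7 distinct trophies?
7! = 5040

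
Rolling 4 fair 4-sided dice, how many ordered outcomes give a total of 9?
Coefficient of x^9 in (x + x² + ... + x^4)^4. By inclusion-exclusion on dice exceeding 4: Σ_j (-1)^j C(4,j)·C(9-1-4j, 3) = C(4,0)·C(8,3) - C(4,1)·C(4,3) = 1·56 - 4·4 = 40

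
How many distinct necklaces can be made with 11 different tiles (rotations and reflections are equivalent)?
(11-1)!/2 = 3628800/2 = 1814400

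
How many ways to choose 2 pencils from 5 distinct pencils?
C(5,2) = 5!/(2!×3!) = 10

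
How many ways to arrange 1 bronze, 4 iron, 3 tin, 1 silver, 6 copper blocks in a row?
15! / (1! × 4! × 3! × 1! × 6!) = 12612600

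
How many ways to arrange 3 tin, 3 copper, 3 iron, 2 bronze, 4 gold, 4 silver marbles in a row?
19! / (3! × 3! × 3! × 2! × 4! × 4!) = 488864376000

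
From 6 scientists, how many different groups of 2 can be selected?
C(6,2) = 6!/(2!×4!) = 15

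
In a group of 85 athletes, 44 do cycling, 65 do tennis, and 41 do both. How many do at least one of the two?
|A∪B| = |A| + |B| - |A∩B| = 44 + 65 - 41 = 68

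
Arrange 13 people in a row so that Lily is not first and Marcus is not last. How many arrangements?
By inclusion-exclusion: 13! - 2×(13-1)! + (13-2)! = 6227020800 - 958003200 + 39916800 = 5308934400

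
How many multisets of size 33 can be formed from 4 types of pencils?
C(33+4-1, 4-1) = C(36, 3) = 7140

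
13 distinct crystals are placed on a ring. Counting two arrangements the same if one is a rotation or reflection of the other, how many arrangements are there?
(13-1)!/2 = 479001600/2 = 239500800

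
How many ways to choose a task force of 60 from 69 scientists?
C(69,60) = 69!/(60!×9!) = 56672074888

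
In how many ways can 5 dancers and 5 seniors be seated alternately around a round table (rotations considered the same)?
Fix one of the dancers: (5-1)! ways for the remaining dancers, × 5! ways for the seniors = 24 × 120 = 2880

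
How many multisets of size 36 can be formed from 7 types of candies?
C(36+7-1, 7-1) = C(42, 6) = 5245786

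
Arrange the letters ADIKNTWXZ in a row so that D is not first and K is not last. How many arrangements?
By inclusion-exclusion: 9! - 2×(9-1)! + (9-2)! = 362880 - 80640 + 5040 = 287280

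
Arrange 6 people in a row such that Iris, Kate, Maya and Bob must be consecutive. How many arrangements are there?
Treat the 4 as one block: (6-4+1)! × 4! = 6 × 24 = 144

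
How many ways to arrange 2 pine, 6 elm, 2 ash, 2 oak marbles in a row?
12! / (2! × 6! × 2! × 2!) = 83160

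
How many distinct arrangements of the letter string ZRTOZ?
5! / (1! × 1! × 1! × 2!) = 60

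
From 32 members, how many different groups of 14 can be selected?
C(32,14) = 32!/(14!×18!) = 471435600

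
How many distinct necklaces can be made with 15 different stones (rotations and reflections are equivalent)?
(15-1)!/2 = 87178291200/2 = 43589145600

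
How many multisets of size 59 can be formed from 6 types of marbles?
C(59+6-1, 6-1) = C(64, 5) = 7624512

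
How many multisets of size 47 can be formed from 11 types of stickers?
C(47+11-1, 11-1) = C(57, 10) = 43183019880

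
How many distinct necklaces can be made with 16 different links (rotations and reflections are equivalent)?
(16-1)!/2 = 1307674368000/2 = 653837184000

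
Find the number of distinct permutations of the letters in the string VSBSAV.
6! / (2! × 1! × 2! × 1!) = 180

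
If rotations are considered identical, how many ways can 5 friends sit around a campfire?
Circular: fix one position, arrange the rest. (5-1)! = 24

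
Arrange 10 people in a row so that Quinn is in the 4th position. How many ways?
Fix one position: (10-1)! = 362880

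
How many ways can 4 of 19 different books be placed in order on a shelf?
P(19,4) = 19!/(19-4)! = 93024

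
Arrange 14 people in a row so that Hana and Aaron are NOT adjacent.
Total - adjacent = 14! - (14-1)!×2 = 87178291200 - 12454041600 = 74724249600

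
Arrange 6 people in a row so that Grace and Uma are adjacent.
Treat as block: (6-1)! × 2! = 120 × 2 = 240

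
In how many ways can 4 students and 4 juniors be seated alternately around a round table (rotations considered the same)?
Fix one of the students: (4-1)! ways for the remaining students, × 4! ways for the juniors = 6 × 24 = 144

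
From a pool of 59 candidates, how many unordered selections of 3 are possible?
C(59,3) = 59!/(3!×56!) = 32509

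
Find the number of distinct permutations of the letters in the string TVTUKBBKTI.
10! / (2! × 2! × 3! × 1! × 1! × 1!) = 151200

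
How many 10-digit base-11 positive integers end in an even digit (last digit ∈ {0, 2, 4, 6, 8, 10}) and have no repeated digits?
Last∈{0,2,4,6,8,10}. Last=0: 3628800. Last nonzero: 5×9×P(9,8) = 16329600. Total = 19958400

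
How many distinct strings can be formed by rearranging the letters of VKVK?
4! / (2! × 2!) = 6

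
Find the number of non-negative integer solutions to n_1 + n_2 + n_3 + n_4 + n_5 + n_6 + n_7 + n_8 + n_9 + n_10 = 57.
C(57+10-1, 10-1) = C(66, 9) = 37014131440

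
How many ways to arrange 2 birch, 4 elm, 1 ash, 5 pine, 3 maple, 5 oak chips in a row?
20! / (2! × 4! × 1! × 5! × 3! × 5!) = 586637251200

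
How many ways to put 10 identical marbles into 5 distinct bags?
C(10+5-1, 5-1) = C(14, 4) = 1001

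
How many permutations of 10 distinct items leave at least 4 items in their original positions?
Exactly j fixed points: C(10,j)·!(10-j); sum over j ≥ 4 (derangement numbers via !m = (m-1)·(!(m-1) + !(m-2)): !0..!6 = 1, 0, 1, 2, 9, 44, 265). Σ_{j=4}^{10} C(10,j)·!(10-j) = C(10,4)·!6 + C(10,5)·!5 + C(10,6)·!4 + C(10,7)·!3 + C(10,8)·!2 + C(10,9)·!1 + C(10,10)·!0 = 210·265 + 252·44 + 210·9 + 120·2 + 45·1 + 10·0 + 1·1 = 68914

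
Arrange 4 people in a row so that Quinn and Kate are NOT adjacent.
Total - adjacent = 4! - (4-1)!×2 = 24 - 12 = 12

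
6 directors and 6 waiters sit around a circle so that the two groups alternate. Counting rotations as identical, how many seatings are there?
Fix one of the directors: (6-1)! ways for the remaining directors, × 6! ways for the waiters = 120 × 720 = 86400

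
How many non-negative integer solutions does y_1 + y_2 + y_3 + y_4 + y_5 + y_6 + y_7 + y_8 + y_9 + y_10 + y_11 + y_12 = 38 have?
C(38+12-1, 12-1) = C(49, 11) = 29135916264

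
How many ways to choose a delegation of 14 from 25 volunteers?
C(25,14) = 25!/(14!×11!) = 4457400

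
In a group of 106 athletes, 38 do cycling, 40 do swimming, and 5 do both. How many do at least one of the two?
|A∪B| = |A| + |B| - |A∩B| = 38 + 40 - 5 = 73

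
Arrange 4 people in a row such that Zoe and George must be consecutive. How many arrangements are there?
Treat the 2 as one block: (4-2+1)! × 2! = 6 × 2 = 12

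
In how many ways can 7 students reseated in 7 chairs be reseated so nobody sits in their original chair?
!7 = Σ_{j=0}^{7} (-1)^j·7!/j! = 5040 - 5040 + 2520 - 840 + 210 - 42 + 7 - 1 = 1854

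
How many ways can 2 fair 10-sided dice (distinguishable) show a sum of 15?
Coefficient of x^15 in (x + x² + ... + x^10)^2. By inclusion-exclusion on dice exceeding 10: Σ_j (-1)^j C(2,j)·C(15-1-10j, 1) = C(2,0)·C(14,1) - C(2,1)·C(4,1) = 1·14 - 2·4 = 6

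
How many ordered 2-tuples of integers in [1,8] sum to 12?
Coefficient of x^12 in (x + x² + ... + x^8)^2. By inclusion-exclusion on dice exceeding 8: Σ_j (-1)^j C(2,j)·C(12-1-8j, 1) = C(2,0)·C(11,1) - C(2,1)·C(3,1) = 1·11 - 2·3 = 5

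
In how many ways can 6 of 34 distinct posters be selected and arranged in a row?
P(34,6) = 34!/(34-6)! = 968330880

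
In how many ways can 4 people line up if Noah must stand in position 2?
Fix one position: (4-1)! = 6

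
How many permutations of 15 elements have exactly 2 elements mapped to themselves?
Choose the 2 fixed points C(15,2) = 105, derange the rest: !13 = Σ_{j=0}^{13} (-1)^j·13!/j! = 6227020800 - 6227020800 + 3113510400 - 1037836800 + 259459200 - 51891840 + 8648640 - 1235520 + 154440 - 17160 + 1716 - 156 + 13 - 1 = 2290792932. Product = 105 × 2290792932 = 240533257860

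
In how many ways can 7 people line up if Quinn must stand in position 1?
Fix one position: (7-1)! = 720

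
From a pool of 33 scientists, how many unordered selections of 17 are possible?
C(33,17) = 33!/(17!×16!) = 1166803110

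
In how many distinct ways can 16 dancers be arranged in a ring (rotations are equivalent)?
Circular: fix one position, arrange the rest. (16-1)! = 1307674368000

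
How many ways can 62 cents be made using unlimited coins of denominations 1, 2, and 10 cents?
Coefficient of x^62 in 1/(1-x^1) · 1/(1-x^2) · 1/(1-x^10). Case on j = number of 10-cent coins (j = 0..6); remainder r = 62 - 10j is made from {1,2} in ⌊r/2⌋+1 ways. r = 62, 52, 42, 32, 22, 12, 2 → 32 + 27 + 22 + 17 + 12 + 7 + 2 = 119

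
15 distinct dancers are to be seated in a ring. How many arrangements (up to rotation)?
Circular: fix one position, arrange the rest. (15-1)! = 87178291200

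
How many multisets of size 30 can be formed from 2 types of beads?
C(30+2-1, 2-1) = C(31, 1) = 31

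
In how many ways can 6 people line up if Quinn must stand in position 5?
Fix one position: (6-1)! = 120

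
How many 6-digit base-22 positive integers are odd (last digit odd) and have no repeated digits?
Last∈{1,3,5,7,9,11,13,15,17,19,21}. Last=0: 0. Last nonzero: 11×20×P(20,4) = 25581600. Total = 25581600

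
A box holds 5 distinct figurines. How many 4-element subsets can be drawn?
C(5,4) = 5!/(4!×1!) = 5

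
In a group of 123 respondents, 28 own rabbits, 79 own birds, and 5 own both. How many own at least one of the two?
|A∪B| = |A| + |B| - |A∩B| = 28 + 79 - 5 = 102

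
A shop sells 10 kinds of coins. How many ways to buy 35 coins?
C(35+10-1, 10-1) = C(44, 9) = 708930508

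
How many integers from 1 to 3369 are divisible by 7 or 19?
⌊3369/7⌋ + ⌊3369/19⌋ - ⌊3369/133⌋ = 481 + 177 - 25 = 633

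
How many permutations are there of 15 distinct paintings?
15! = 1307674368000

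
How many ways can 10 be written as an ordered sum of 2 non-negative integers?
C(10+2-1, 2-1) = C(11, 1) = 11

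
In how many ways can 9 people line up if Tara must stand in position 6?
Fix one position: (9-1)! = 40320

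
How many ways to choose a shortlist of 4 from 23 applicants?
C(23,4) = 23!/(4!×19!) = 8855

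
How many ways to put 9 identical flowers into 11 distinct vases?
C(9+11-1, 11-1) = C(19, 10) = 92378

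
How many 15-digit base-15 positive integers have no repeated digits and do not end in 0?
Last digit: 14 nonzero choices. First digit: 13 (nonzero, ≠last). Middle 13: P(13,13) = 6227020800. Total = 1133317785600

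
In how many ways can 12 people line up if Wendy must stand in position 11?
Fix one position: (12-1)! = 39916800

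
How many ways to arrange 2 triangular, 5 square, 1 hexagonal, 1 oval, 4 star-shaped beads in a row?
13! / (2! × 5! × 1! × 1! × 4!) = 1081080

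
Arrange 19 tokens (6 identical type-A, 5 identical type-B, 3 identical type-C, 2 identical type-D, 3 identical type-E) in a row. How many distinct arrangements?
19! / (6! × 5! × 3! × 2! × 3!) = 19554575040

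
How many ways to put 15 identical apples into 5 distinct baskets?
C(15+5-1, 5-1) = C(19, 4) = 3876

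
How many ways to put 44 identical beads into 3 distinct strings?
C(44+3-1, 3-1) = C(46, 2) = 1035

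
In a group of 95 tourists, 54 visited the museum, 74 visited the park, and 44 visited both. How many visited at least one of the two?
|A∪B| = |A| + |B| - |A∩B| = 54 + 74 - 44 = 84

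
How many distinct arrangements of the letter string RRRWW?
5! / (3! × 2!) = 10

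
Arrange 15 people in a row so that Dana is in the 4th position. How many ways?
Fix one position: (15-1)! = 87178291200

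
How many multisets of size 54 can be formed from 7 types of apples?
C(54+7-1, 7-1) = C(60, 6) = 50063860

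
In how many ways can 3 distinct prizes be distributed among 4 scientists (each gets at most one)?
P(4,3) = 4!/(4-3)! = 24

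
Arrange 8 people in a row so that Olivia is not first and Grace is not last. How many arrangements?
By inclusion-exclusion: 8! - 2×(8-1)! + (8-2)! = 40320 - 10080 + 720 = 30960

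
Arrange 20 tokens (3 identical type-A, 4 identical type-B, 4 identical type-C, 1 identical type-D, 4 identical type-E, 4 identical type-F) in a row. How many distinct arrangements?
20! / (3! × 4! × 4! × 1! × 4! × 4!) = 1222160940000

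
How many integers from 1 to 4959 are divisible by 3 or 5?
⌊4959/3⌋ + ⌊4959/5⌋ - ⌊4959/15⌋ = 1653 + 991 - 330 = 2314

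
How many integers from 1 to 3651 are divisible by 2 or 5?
⌊3651/2⌋ + ⌊3651/5⌋ - ⌊3651/10⌋ = 1825 + 730 - 365 = 2190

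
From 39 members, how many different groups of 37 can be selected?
C(39,37) = 39!/(37!×2!) = 741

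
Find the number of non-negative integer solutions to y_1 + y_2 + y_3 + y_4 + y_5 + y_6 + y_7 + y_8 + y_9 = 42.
C(42+9-1, 9-1) = C(50, 8) = 536878650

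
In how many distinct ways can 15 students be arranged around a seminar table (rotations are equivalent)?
Circular: fix one position, arrange the rest. (15-1)! = 87178291200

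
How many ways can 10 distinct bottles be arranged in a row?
10! = 3628800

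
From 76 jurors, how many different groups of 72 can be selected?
C(76,72) = 76!/(72!×4!) = 1282975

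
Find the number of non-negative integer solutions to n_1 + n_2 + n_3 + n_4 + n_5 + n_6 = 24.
C(24+6-1, 6-1) = C(29, 5) = 118755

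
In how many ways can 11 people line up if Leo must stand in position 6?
Fix one position: (11-1)! = 3628800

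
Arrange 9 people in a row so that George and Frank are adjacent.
Treat as block: (9-1)! × 2! = 40320 × 2 = 80640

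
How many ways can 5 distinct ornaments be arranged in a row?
5! = 120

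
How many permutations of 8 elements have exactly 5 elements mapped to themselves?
Choose the 5 fixed points C(8,5) = 56, derange the rest: !3 = Σ_{j=0}^{3} (-1)^j·3!/j! = 6 - 6 + 3 - 1 = 2. Product = 56 × 2 = 112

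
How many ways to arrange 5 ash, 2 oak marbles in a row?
7! / (5! × 2!) = 21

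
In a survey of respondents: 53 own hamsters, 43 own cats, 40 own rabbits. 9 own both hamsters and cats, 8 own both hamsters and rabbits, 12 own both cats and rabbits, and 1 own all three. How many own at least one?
|A∪B∪C| = 53+43+40-9-8-12+1 = 108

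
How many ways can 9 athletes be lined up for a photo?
9! = 362880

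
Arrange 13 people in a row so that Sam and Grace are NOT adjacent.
Total - adjacent = 13! - (13-1)!×2 = 6227020800 - 958003200 = 5269017600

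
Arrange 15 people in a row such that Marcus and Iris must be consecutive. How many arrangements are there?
Treat the 2 as one block: (15-2+1)! × 2! = 87178291200 × 2 = 174356582400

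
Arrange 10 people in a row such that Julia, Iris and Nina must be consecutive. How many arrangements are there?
Treat the 3 as one block: (10-3+1)! × 3! = 40320 × 6 = 241920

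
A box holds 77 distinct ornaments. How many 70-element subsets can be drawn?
C(77,70) = 77!/(70!×7!) = 2404808340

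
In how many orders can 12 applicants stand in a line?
12! = 479001600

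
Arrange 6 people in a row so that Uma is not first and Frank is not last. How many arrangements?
By inclusion-exclusion: 6! - 2×(6-1)! + (6-2)! = 720 - 240 + 24 = 504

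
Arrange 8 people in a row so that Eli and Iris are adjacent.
Treat as block: (8-1)! × 2! = 5040 × 2 = 10080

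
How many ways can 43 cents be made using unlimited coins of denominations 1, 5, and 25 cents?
Coefficient of x^43 in 1/(1-x^1) · 1/(1-x^5) · 1/(1-x^25). Case on j = number of 25-cent coins (j = 0..1); remainder r = 43 - 25j is made from {1,5} in ⌊r/5⌋+1 ways. r = 43, 18 → 9 + 4 = 13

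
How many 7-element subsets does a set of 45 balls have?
C(45,7) = 45!/(7!×38!) = 45379620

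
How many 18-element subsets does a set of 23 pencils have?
C(23,18) = 23!/(18!×5!) = 33649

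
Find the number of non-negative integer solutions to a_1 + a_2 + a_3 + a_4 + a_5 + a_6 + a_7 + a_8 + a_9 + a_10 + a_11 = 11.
C(11+11-1, 11-1) = C(21, 10) = 352716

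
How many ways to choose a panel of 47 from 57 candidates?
C(57,47) = 57!/(47!×10!) = 43183019880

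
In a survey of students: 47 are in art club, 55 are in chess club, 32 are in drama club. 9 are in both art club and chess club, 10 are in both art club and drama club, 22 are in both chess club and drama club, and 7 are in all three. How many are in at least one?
|A∪B∪C| = 47+55+32-9-10-22+7 = 100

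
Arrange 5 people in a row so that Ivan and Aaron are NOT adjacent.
Total - adjacent = 5! - (5-1)!×2 = 120 - 48 = 72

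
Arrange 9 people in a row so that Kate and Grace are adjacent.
Treat as block: (9-1)! × 2! = 40320 × 2 = 80640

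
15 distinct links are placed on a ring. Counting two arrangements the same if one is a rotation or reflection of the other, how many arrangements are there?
(15-1)!/2 = 87178291200/2 = 43589145600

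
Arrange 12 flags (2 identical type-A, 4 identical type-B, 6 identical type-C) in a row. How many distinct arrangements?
12! / (2! × 4! × 6!) = 13860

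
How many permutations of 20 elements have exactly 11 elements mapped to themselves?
Choose the 11 fixed points C(20,11) = 167960, derange the rest: !9 = Σ_{j=0}^{9} (-1)^j·9!/j! = 362880 - 362880 + 181440 - 60480 + 15120 - 3024 + 504 - 72 + 9 - 1 = 133496. Product = 167960 × 133496 = 22421988160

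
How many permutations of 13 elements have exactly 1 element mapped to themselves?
Choose the 1 fixed point C(13,1) = 13, derange the rest: !12 = Σ_{j=0}^{12} (-1)^j·12!/j! = 479001600 - 479001600 + 239500800 - 79833600 + 19958400 - 3991680 + 665280 - 95040 + 11880 - 1320 + 132 - 12 + 1 = 176214841. Product = 13 × 176214841 = 2290792933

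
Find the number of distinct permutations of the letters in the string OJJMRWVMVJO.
11! / (1! × 2! × 2! × 3! × 2! × 1!) = 831600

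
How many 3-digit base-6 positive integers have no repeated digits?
First digit: 5 choices (nonzero). Then descending: 5 × 5 × 4 = 100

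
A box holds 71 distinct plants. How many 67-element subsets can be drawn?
C(71,67) = 71!/(67!×4!) = 971635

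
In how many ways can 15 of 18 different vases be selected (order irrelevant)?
C(18,15) = 18!/(15!×3!) = 816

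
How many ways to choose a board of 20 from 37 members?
C(37,20) = 37!/(20!×17!) = 15905368710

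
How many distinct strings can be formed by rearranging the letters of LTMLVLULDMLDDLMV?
16! / (1! × 1! × 3! × 6! × 2! × 3!) = 403603200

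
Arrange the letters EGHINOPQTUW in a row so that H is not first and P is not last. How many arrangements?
By inclusion-exclusion: 11! - 2×(11-1)! + (11-2)! = 39916800 - 7257600 + 362880 = 33022080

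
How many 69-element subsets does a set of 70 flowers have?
C(70,69) = 70!/(69!×1!) = 70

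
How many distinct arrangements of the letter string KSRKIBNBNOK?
11! / (3! × 2! × 1! × 1! × 1! × 2! × 1!) = 1663200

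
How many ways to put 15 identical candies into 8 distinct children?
C(15+8-1, 8-1) = C(22, 7) = 170544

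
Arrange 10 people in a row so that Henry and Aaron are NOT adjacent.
Total - adjacent = 10! - (10-1)!×2 = 3628800 - 725760 = 2903040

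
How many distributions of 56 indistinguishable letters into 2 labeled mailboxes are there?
C(56+2-1, 2-1) = C(57, 1) = 57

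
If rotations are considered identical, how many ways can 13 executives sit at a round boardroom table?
Circular: fix one position, arrange the rest. (13-1)! = 479001600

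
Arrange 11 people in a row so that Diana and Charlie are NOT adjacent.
Total - adjacent = 11! - (11-1)!×2 = 39916800 - 7257600 = 32659200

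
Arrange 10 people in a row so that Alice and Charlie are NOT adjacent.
Total - adjacent = 10! - (10-1)!×2 = 3628800 - 725760 = 2903040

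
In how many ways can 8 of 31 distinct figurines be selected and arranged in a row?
P(31,8) = 31!/(31-8)! = 318073392000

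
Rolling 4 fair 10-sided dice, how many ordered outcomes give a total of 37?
Coefficient of x^37 in (x + x² + ... + x^10)^4. By inclusion-exclusion on dice exceeding 10: Σ_j (-1)^j C(4,j)·C(37-1-10j, 3) = C(4,0)·C(36,3) - C(4,1)·C(26,3) + C(4,2)·C(16,3) - C(4,3)·C(6,3) = 1·7140 - 4·2600 + 6·560 - 4·20 = 20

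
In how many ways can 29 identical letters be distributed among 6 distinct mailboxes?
C(29+6-1, 6-1) = C(34, 5) = 278256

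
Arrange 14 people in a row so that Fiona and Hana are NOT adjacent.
Total - adjacent = 14! - (14-1)!×2 = 87178291200 - 12454041600 = 74724249600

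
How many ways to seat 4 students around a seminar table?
Circular: fix one position, arrange the rest. (4-1)! = 6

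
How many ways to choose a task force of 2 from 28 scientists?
C(28,2) = 28!/(2!×26!) = 378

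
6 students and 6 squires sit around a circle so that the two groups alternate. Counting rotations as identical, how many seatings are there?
Fix one of the students: (6-1)! ways for the remaining students, × 6! ways for the squires = 120 × 720 = 86400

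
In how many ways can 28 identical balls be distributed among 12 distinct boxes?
C(28+12-1, 12-1) = C(39, 11) = 1676056044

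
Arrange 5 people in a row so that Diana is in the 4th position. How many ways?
Fix one position: (5-1)! = 24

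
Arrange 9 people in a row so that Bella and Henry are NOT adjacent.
Total - adjacent = 9! - (9-1)!×2 = 362880 - 80640 = 282240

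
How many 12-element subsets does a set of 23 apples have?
C(23,12) = 23!/(12!×11!) = 1352078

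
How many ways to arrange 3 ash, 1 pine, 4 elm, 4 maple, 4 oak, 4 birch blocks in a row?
20! / (3! × 1! × 4! × 4! × 4! × 4!) = 1222160940000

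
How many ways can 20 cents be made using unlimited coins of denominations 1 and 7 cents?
Coefficient of x^20 in 1/(1-x^1) · 1/(1-x^7). Use j coins of 7 for j = 0..⌊20/7⌋ = 2, the rest in 1s: 2 + 1 = 3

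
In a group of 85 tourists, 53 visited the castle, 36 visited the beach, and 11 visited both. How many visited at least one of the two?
|A∪B| = |A| + |B| - |A∩B| = 53 + 36 - 11 = 78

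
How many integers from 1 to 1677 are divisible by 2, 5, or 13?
⌊1677/2⌋+⌊1677/5⌋+⌊1677/13⌋ - ⌊1677/10⌋-⌊1677/26⌋-⌊1677/65⌋ + ⌊1677/130⌋ = 838+335+129 - 167-64-25 + 12 = 1058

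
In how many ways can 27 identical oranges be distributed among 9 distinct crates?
C(27+9-1, 9-1) = C(35, 8) = 23535820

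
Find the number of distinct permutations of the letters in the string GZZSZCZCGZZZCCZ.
15! / (8! × 4! × 1! × 2!) = 675675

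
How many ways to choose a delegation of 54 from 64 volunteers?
C(64,54) = 64!/(54!×10!) = 151473214816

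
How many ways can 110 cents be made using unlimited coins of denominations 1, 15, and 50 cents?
Coefficient of x^110 in 1/(1-x^1) · 1/(1-x^15) · 1/(1-x^50). Case on j = number of 50-cent coins (j = 0..2); remainder r = 110 - 50j is made from {1,15} in ⌊r/15⌋+1 ways. r = 110, 60, 10 → 8 + 5 + 1 = 14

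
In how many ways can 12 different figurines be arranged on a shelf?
12! = 479001600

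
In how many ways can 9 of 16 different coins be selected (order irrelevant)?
C(16,9) = 16!/(9!×7!) = 11440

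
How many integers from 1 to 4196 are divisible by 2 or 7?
⌊4196/2⌋ + ⌊4196/7⌋ - ⌊4196/14⌋ = 2098 + 599 - 299 = 2398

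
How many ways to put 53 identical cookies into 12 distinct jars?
C(53+12-1, 12-1) = C(64, 11) = 743595781824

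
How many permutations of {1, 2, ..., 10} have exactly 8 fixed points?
Choose the 8 fixed points C(10,8) = 45, derange the rest: !2 = Σ_{j=0}^{2} (-1)^j·2!/j! = 2 - 2 + 1 = 1. Product = 45 × 1 = 45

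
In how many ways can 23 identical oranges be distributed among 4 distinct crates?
C(23+4-1, 4-1) = C(26, 3) = 2600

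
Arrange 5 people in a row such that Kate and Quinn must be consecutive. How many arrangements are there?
Treat the 2 as one block: (5-2+1)! × 2! = 24 × 2 = 48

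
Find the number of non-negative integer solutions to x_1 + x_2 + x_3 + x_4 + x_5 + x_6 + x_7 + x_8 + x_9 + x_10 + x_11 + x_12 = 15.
C(15+12-1, 12-1) = C(26, 11) = 7726160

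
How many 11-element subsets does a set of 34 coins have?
C(34,11) = 34!/(11!×23!) = 286097760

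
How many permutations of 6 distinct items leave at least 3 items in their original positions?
Exactly j fixed points: C(6,j)·!(6-j); sum over j ≥ 3 (derangement numbers via !m = (m-1)·(!(m-1) + !(m-2)): !0..!3 = 1, 0, 1, 2). Σ_{j=3}^{6} C(6,j)·!(6-j) = C(6,3)·!3 + C(6,4)·!2 + C(6,5)·!1 + C(6,6)·!0 = 20·2 + 15·1 + 6·0 + 1·1 = 56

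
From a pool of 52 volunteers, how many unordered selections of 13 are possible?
C(52,13) = 52!/(13!×39!) = 635013559600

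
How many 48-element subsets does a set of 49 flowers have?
C(49,48) = 49!/(48!×1!) = 49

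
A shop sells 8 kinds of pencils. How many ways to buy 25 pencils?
C(25+8-1, 8-1) = C(32, 7) = 3365856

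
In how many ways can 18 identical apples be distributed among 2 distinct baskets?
C(18+2-1, 2-1) = C(19, 1) = 19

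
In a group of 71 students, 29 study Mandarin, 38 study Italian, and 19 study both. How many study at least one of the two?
|A∪B| = |A| + |B| - |A∩B| = 29 + 38 - 19 = 48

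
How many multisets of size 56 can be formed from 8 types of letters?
C(56+8-1, 8-1) = C(63, 7) = 553270671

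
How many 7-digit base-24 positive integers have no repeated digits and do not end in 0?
Last digit: 23 nonzero choices. First digit: 22 (nonzero, ≠last). Middle 5: P(22,5) = 3160080. Total = 1599000480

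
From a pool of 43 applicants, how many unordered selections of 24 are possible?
C(43,24) = 43!/(24!×19!) = 800472431850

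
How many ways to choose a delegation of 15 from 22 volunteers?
C(22,15) = 22!/(15!×7!) = 170544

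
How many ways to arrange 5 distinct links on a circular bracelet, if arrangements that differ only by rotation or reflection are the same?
(5-1)!/2 = 24/2 = 12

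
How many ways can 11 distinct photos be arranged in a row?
11! = 39916800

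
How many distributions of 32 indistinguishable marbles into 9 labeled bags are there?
C(32+9-1, 9-1) = C(40, 8) = 76904685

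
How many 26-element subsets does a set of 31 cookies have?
C(31,26) = 31!/(26!×5!) = 169911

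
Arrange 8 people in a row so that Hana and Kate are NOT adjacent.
Total - adjacent = 8! - (8-1)!×2 = 40320 - 10080 = 30240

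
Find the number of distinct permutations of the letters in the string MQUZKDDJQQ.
10! / (1! × 1! × 2! × 1! × 1! × 1! × 3!) = 302400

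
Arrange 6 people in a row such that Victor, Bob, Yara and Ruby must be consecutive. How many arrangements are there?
Treat the 4 as one block: (6-4+1)! × 4! = 6 × 24 = 144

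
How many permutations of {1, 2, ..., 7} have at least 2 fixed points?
Exactly j fixed points: C(7,j)·!(7-j); sum over j ≥ 2 (derangement numbers via !m = (m-1)·(!(m-1) + !(m-2)): !0..!5 = 1, 0, 1, 2, 9, 44). Σ_{j=2}^{7} C(7,j)·!(7-j) = C(7,2)·!5 + C(7,3)·!4 + C(7,4)·!3 + C(7,5)·!2 + C(7,6)·!1 + C(7,7)·!0 = 21·44 + 35·9 + 35·2 + 21·1 + 7·0 + 1·1 = 1331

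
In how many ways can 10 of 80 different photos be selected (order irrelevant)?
C(80,10) = 80!/(10!×70!) = 1646492110120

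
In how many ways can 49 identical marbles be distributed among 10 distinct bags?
C(49+10-1, 10-1) = C(58, 9) = 10648873950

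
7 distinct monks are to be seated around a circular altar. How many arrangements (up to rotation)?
Circular: fix one position, arrange the rest. (7-1)! = 720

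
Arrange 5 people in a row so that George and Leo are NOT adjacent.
Total - adjacent = 5! - (5-1)!×2 = 120 - 48 = 72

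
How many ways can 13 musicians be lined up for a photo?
13! = 6227020800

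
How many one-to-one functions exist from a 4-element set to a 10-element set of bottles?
P(10,4) = 10!/(10-4)! = 5040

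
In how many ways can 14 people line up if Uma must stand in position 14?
Fix one position: (14-1)! = 6227020800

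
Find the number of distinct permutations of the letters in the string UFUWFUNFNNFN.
12! / (4! × 1! × 3! × 4!) = 138600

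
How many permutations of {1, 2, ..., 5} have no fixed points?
!5 = Σ_{j=0}^{5} (-1)^j·5!/j! = 120 - 120 + 60 - 20 + 5 - 1 = 44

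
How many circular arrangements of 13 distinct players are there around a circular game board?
Circular: fix one position, arrange the rest. (13-1)! = 479001600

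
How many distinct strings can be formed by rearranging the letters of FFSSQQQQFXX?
11! / (2! × 3! × 2! × 4!) = 69300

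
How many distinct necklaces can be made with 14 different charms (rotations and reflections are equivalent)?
(14-1)!/2 = 6227020800/2 = 3113510400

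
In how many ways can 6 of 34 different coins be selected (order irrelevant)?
C(34,6) = 34!/(6!×28!) = 1344904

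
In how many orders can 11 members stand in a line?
11! = 39916800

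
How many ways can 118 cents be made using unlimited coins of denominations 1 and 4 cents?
Coefficient of x^118 in 1/(1-x^1) · 1/(1-x^4). Use j coins of 4 for j = 0..⌊118/4⌋ = 29, the rest in 1s: 29 + 1 = 30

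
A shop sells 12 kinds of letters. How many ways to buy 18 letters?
C(18+12-1, 12-1) = C(29, 11) = 34597290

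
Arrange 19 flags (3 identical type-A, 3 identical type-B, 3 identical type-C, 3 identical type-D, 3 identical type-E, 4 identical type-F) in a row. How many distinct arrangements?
19! / (3! × 3! × 3! × 3! × 3! × 4!) = 651819168000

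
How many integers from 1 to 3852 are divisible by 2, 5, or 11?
⌊3852/2⌋+⌊3852/5⌋+⌊3852/11⌋ - ⌊3852/10⌋-⌊3852/22⌋-⌊3852/55⌋ + ⌊3852/110⌋ = 1926+770+350 - 385-175-70 + 35 = 2451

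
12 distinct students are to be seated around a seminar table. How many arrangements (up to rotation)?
Circular: fix one position, arrange the rest. (12-1)! = 39916800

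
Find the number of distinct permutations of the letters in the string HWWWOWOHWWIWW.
13! / (8! × 2! × 2! × 1!) = 38610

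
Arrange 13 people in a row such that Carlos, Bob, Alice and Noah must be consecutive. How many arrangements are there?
Treat the 4 as one block: (13-4+1)! × 4! = 3628800 × 24 = 87091200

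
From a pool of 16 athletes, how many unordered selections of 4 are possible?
C(16,4) = 16!/(4!×12!) = 1820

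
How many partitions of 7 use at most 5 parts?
By conjugation, equals partitions of 7 into parts ≤ 5. Let r_j(i) = number of partitions of i into parts ≤ j, for i = 0..7. r_1(i) = 1 for all i; r_j(i) = r_{j-1}(i) + r_j(i-j). Rows j = 2..5: ≤2: 1 1 2 2 3 3 4 4; ≤3: 1 1 2 3 4 5 7 8; ≤4: 1 1 2 3 5 6 9 11; ≤5: 1 1 2 3 5 7 10 13. r_5(7) = 13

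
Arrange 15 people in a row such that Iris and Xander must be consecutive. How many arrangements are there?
Treat the 2 as one block: (15-2+1)! × 2! = 87178291200 × 2 = 174356582400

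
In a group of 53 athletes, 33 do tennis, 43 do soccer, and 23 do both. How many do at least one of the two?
|A∪B| = |A| + |B| - |A∩B| = 33 + 43 - 23 = 53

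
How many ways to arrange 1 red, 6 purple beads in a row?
7! / (1! × 6!) = 7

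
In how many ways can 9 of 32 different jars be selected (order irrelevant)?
C(32,9) = 32!/(9!×23!) = 28048800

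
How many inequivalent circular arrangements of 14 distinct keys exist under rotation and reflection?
(14-1)!/2 = 6227020800/2 = 3113510400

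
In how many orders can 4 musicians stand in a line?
4! = 24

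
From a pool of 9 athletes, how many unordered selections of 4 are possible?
C(9,4) = 9!/(4!×5!) = 126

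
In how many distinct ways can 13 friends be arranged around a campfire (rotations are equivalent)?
Circular: fix one position, arrange the rest. (13-1)! = 479001600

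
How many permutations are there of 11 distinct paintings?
11! = 39916800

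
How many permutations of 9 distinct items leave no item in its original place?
!9 = Σ_{j=0}^{9} (-1)^j·9!/j! = 362880 - 362880 + 181440 - 60480 + 15120 - 3024 + 504 - 72 + 9 - 1 = 133496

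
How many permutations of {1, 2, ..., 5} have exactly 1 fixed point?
Choose the 1 fixed point C(5,1) = 5, derange the rest: !4 = Σ_{j=0}^{4} (-1)^j·4!/j! = 24 - 24 + 12 - 4 + 1 = 9. Product = 5 × 9 = 45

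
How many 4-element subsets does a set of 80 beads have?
C(80,4) = 80!/(4!×76!) = 1581580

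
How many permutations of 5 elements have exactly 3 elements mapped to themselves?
Choose the 3 fixed points C(5,3) = 10, derange the rest: !2 = Σ_{j=0}^{2} (-1)^j·2!/j! = 2 - 2 + 1 = 1. Product = 10 × 1 = 10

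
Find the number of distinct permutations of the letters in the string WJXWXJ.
6! / (2! × 2! × 2!) = 90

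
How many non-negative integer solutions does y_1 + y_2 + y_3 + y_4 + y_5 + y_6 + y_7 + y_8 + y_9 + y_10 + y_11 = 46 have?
C(46+11-1, 11-1) = C(56, 10) = 35607051480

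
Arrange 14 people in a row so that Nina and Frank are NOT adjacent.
Total - adjacent = 14! - (14-1)!×2 = 87178291200 - 12454041600 = 74724249600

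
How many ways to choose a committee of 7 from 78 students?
C(78,7) = 78!/(7!×71!) = 2641902120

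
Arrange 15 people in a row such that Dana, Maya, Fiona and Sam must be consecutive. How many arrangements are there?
Treat the 4 as one block: (15-4+1)! × 4! = 479001600 × 24 = 11496038400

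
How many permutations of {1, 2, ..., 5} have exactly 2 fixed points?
Choose the 2 fixed points C(5,2) = 10, derange the rest: !3 = Σ_{j=0}^{3} (-1)^j·3!/j! = 6 - 6 + 3 - 1 = 2. Product = 10 × 2 = 20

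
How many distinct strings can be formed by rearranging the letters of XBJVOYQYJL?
10! / (1! × 1! × 1! × 1! × 1! × 2! × 2! × 1!) = 907200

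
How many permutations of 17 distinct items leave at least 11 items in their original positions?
Exactly j fixed points: C(17,j)·!(17-j); sum over j ≥ 11 (derangement numbers via !m = (m-1)·(!(m-1) + !(m-2)): !0..!6 = 1, 0, 1, 2, 9, 44, 265). Σ_{j=11}^{17} C(17,j)·!(17-j) = C(17,11)·!6 + C(17,12)·!5 + C(17,13)·!4 + C(17,14)·!3 + C(17,15)·!2 + C(17,16)·!1 + C(17,17)·!0 = 12376·265 + 6188·44 + 2380·9 + 680·2 + 136·1 + 17·0 + 1·1 = 3574829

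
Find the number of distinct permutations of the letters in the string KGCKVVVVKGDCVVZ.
15! / (3! × 2! × 2! × 1! × 6! × 1!) = 75675600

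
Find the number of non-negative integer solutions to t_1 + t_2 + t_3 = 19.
C(19+3-1, 3-1) = C(21, 2) = 210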